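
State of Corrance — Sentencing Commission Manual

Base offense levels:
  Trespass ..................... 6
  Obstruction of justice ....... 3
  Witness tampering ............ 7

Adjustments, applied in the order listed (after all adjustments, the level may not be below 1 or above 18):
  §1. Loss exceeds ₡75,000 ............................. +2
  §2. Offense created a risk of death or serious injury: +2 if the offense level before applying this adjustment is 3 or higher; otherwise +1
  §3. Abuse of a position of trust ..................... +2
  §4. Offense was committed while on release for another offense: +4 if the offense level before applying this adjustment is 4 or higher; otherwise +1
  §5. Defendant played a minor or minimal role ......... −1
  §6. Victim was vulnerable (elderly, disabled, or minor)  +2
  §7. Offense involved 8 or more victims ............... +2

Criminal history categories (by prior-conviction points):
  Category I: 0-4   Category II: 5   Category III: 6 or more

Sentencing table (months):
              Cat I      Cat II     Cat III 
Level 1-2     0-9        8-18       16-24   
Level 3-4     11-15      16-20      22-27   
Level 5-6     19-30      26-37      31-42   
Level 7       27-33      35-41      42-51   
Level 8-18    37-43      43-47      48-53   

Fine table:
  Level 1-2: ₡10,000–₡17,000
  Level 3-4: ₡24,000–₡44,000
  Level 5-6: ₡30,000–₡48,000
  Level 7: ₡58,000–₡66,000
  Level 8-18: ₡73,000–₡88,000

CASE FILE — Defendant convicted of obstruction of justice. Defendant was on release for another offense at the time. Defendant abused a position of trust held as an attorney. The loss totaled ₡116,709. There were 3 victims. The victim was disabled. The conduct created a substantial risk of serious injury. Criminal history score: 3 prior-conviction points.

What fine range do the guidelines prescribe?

₡73,000–₡88,000

Base offense level for obstruction of justice: 3.
§1 applies: 3 + 2 = 5.
§2 applies (level before this adjustment is 5 ≥ 3, so +2): 5 + 2 = 7.
§3 applies: 7 + 2 = 9.
§4 applies (level before this adjustment is 9 ≥ 4, so +4): 9 + 4 = 13.
§5 does not apply.
§6 applies: 13 + 2 = 15.
§7 does not apply.
Final offense level: 15.
Level 15 falls in the 8-18 band.
Fine table: Level 8-18 → ₡73,000–₡88,000.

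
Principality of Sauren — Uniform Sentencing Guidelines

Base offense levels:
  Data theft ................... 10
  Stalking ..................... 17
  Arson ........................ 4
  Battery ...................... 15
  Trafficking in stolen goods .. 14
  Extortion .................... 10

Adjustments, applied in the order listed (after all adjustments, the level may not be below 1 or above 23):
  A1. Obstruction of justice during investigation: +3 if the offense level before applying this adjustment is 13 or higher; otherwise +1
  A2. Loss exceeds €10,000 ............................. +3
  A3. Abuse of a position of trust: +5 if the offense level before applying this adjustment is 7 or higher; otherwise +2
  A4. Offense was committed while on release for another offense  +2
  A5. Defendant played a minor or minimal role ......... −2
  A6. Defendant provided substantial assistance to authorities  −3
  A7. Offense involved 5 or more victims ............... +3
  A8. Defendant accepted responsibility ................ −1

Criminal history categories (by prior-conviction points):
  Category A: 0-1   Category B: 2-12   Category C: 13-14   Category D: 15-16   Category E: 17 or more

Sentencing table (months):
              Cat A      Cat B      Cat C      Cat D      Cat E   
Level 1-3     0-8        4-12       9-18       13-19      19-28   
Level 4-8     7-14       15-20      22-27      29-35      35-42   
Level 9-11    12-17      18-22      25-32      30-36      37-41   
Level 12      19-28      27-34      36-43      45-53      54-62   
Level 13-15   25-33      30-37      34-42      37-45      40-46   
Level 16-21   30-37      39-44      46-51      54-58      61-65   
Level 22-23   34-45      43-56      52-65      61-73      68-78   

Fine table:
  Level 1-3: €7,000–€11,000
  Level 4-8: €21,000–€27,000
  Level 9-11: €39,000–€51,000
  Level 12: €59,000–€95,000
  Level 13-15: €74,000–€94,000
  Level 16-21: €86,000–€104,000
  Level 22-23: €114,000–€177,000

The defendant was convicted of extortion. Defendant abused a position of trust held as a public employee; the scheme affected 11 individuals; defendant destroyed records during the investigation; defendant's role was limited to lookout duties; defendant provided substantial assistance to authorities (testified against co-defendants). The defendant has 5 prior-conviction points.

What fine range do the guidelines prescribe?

Base offense level for extortion: 10.
A1 applies (level before this adjustment is 10 < 13, so +1): 10 + 1 = 11.
A2 does not apply.
A3 applies (level before this adjustment is 11 ≥ 7, so +5): 11 + 5 = 16.
A5 applies: 16 − 2 = 14.
A6 applies: 14 − 3 = 11.
A7 applies: 11 + 3 = 14.
A8 does not apply.
Final offense level: 14.
Level 14 falls in the 13-15 band.
Fine table: Level 13-15 → €74,000–€94,000.

€74,000–€94,000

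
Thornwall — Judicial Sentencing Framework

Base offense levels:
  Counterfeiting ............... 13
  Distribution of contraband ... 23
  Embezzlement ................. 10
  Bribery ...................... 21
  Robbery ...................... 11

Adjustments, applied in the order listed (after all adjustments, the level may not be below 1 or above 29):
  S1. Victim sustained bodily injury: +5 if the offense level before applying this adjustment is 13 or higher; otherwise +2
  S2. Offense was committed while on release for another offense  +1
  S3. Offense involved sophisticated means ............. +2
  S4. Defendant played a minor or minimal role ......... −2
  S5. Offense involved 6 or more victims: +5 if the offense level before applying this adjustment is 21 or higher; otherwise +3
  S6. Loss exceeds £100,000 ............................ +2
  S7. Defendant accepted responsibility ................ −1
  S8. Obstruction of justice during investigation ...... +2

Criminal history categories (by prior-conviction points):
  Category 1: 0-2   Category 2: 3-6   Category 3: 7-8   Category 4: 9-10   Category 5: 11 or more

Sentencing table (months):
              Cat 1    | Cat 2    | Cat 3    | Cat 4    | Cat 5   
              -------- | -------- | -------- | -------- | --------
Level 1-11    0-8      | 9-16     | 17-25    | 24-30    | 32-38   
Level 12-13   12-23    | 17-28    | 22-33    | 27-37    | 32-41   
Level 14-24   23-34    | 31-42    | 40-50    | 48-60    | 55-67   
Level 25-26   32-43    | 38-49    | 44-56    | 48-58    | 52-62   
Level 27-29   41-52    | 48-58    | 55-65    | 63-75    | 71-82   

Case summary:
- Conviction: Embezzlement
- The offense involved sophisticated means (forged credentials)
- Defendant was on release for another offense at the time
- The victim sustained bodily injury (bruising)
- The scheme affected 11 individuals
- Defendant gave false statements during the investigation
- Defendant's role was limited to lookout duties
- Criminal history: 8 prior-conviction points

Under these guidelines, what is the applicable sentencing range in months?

40-50 months

Base offense level for embezzlement: 10.
S1 applies (level before this adjustment is 10 < 13, so +2): 10 + 2 = 12.
S2 applies: 12 + 1 = 13.
S3 applies: 13 + 2 = 15.
S4 applies: 15 − 2 = 13.
S5 applies (level before this adjustment is 13 < 21, so +3): 13 + 3 = 16.
S8 applies: 16 + 2 = 18.
Final offense level: 18.
Criminal history: 8 prior points → Category 3 (7-8).
Level 18 falls in the 14-24 band.
Grid: Level 14-24 × Category 3 = 40-50 months.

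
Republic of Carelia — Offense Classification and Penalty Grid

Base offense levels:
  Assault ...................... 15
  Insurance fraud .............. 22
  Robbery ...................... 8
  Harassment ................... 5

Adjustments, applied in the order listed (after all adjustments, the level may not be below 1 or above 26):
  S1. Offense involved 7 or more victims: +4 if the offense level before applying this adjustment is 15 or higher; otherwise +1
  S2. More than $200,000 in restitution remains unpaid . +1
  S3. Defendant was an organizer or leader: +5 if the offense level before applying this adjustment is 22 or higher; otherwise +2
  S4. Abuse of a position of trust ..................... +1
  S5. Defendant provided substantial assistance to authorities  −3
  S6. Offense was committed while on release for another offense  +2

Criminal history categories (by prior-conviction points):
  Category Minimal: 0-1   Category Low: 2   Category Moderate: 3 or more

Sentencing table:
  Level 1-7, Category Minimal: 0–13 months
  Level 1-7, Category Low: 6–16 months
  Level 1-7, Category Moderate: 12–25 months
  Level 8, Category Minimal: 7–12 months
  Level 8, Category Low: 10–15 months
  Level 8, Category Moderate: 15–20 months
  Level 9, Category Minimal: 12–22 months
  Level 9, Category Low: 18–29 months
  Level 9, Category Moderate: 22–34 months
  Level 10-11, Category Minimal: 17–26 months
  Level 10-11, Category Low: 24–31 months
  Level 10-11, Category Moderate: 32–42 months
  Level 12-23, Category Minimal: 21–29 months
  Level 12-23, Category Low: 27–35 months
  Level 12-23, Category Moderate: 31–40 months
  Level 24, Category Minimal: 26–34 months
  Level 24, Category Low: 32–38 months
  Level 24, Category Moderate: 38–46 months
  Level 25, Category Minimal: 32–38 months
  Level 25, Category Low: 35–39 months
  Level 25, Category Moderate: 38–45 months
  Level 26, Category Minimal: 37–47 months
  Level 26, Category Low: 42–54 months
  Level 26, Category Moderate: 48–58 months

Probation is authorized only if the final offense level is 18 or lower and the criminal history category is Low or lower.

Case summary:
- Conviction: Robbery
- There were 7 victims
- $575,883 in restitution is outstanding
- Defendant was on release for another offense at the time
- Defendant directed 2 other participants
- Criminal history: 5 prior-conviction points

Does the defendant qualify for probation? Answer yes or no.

Base offense level for robbery: 8.
S1 applies (level before this adjustment is 8 < 15, so +1): 8 + 1 = 9.
S2 applies: 9 + 1 = 10.
S3 applies (level before this adjustment is 10 < 22, so +2): 10 + 2 = 12.
S4 does not apply.
S5 does not apply.
S6 applies: 12 + 2 = 14.
Final offense level: 14.
Criminal history: 5 prior points → Category Moderate (3+).
Level 14 falls in the 12-23 band.
Grid: Level 12-23 × Category Moderate = 31-40 months.
Probation check: level 14 ≤ 18 and category Moderate > Low → not eligible.

No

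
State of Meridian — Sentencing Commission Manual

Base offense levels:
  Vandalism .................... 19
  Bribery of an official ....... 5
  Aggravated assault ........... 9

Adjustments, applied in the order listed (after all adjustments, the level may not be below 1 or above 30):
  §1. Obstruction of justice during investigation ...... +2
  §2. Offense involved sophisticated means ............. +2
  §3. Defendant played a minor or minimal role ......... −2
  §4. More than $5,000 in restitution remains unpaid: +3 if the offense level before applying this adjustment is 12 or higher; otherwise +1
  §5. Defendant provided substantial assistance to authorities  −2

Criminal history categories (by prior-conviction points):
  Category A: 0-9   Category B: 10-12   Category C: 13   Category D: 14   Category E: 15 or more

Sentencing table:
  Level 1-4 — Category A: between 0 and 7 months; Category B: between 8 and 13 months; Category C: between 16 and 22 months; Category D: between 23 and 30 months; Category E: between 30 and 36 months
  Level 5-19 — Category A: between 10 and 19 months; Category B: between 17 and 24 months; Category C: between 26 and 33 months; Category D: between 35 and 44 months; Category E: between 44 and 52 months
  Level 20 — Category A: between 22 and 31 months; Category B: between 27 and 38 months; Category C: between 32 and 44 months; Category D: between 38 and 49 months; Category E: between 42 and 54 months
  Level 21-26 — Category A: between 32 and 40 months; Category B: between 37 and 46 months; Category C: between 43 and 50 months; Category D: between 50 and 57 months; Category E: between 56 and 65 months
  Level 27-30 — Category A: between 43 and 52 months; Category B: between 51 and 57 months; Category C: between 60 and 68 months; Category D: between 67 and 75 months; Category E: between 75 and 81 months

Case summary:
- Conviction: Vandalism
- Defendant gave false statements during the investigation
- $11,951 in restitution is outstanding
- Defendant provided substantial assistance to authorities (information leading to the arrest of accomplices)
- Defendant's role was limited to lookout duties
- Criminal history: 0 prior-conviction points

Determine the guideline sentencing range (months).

Base offense level for vandalism: 19.
§1 applies: 19 + 2 = 21.
§3 applies: 21 − 2 = 19.
§4 applies (level before this adjustment is 19 ≥ 12, so +3): 19 + 3 = 22.
§5 applies: 22 − 2 = 20.
Final offense level: 20.
Criminal history: 0 prior points → Category A (0-9).
Level 20 falls in the 20 band.
Grid: Level 20 × Category A = 22-31 months.

22-31 months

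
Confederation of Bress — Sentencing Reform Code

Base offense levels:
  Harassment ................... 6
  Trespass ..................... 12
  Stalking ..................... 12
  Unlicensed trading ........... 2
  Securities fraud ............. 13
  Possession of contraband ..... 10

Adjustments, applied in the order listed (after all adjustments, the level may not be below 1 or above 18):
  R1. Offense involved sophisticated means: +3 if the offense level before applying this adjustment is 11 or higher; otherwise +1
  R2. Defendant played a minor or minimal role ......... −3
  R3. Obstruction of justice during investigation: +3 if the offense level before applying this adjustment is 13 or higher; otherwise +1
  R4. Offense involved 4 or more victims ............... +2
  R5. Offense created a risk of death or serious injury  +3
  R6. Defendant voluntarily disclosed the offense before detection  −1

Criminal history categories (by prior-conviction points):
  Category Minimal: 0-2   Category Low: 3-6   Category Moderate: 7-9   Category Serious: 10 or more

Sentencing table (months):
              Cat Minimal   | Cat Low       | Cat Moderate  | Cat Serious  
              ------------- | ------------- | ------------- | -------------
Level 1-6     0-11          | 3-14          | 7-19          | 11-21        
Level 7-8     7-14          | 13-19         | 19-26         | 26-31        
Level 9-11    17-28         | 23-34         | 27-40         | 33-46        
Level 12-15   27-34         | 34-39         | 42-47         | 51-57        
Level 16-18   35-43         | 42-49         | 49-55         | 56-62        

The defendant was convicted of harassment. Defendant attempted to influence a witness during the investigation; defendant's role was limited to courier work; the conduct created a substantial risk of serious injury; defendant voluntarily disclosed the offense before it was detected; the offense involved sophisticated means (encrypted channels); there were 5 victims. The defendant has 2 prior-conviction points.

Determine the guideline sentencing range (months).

17-28 months

Base offense level for harassment: 6.
R1 applies (level before this adjustment is 6 < 11, so +1): 6 + 1 = 7.
R2 applies: 7 − 3 = 4.
R3 applies (level before this adjustment is 4 < 13, so +1): 4 + 1 = 5.
R4 applies: 5 + 2 = 7.
R5 applies: 7 + 3 = 10.
R6 applies: 10 − 1 = 9.
Final offense level: 9.
Criminal history: 2 prior points → Category Minimal (0-2).
Level 9 falls in the 9-11 band.
Grid: Level 9-11 × Category Minimal = 17-28 months.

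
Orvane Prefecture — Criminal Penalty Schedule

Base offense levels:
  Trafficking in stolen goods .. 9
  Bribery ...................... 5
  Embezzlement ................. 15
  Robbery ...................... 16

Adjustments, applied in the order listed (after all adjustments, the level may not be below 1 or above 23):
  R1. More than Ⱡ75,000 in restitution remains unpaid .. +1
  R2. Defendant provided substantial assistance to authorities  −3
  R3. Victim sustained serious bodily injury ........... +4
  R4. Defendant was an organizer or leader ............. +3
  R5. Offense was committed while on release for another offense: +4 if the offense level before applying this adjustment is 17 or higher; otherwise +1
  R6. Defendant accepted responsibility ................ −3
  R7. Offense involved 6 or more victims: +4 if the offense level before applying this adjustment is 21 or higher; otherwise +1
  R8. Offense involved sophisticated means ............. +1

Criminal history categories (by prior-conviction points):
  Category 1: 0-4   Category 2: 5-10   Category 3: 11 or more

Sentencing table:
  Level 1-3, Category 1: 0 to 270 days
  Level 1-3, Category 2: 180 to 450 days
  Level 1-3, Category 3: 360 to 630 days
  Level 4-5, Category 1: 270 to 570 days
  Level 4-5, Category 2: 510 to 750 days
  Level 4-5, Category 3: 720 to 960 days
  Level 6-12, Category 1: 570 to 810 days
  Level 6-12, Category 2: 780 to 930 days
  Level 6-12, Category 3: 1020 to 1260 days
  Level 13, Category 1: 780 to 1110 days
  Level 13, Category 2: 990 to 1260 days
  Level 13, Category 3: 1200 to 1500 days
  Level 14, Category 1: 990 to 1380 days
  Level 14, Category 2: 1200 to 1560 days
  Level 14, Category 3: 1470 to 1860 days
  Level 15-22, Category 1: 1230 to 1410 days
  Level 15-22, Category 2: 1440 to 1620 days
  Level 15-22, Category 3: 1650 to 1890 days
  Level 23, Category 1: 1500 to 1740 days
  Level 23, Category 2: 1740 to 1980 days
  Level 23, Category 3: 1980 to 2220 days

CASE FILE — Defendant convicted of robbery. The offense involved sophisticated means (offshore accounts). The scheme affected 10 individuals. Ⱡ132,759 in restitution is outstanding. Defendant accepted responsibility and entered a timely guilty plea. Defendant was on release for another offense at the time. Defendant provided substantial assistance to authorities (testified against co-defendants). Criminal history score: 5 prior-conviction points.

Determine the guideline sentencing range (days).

Base offense level for robbery: 16.
R1 applies: 16 + 1 = 17.
R2 applies: 17 − 3 = 14.
R5 applies (level before this adjustment is 14 < 17, so +1): 14 + 1 = 15.
R6 applies: 15 − 3 = 12.
R7 applies (level before this adjustment is 12 < 21, so +1): 12 + 1 = 13.
R8 applies: 13 + 1 = 14.
Final offense level: 14.
Criminal history: 5 prior points → Category 2 (5-10).
Level 14 falls in the 14 band.
Grid: Level 14 × Category 2 = 1200-1560 days.

1200-1560 days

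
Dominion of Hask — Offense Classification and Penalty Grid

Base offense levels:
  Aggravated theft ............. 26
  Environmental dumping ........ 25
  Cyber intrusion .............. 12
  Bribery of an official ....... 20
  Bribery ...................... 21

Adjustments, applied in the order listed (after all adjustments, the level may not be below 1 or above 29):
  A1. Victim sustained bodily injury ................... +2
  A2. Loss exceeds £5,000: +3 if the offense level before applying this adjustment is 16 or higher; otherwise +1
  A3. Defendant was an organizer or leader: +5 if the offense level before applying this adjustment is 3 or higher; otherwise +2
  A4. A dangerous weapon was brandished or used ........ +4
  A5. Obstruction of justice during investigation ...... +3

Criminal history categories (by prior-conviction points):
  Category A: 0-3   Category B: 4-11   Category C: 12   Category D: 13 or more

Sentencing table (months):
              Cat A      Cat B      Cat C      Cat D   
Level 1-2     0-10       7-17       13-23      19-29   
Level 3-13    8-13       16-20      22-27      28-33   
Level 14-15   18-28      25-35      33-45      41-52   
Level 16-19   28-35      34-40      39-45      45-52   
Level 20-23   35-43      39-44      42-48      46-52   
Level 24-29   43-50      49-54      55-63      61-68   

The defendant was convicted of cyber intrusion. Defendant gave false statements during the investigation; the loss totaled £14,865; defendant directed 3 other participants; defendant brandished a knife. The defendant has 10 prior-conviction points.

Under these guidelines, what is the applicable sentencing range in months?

49-54 months

Base offense level for cyber intrusion: 12.
A1 does not apply.
A2 applies (level before this adjustment is 12 < 16, so +1): 12 + 1 = 13.
A3 applies (level before this adjustment is 13 ≥ 3, so +5): 13 + 5 = 18.
A4 applies: 18 + 4 = 22.
A5 applies: 22 + 3 = 25.
Final offense level: 25.
Criminal history: 10 prior points → Category B (4-11).
Level 25 falls in the 24-29 band.
Grid: Level 24-29 × Category B = 49-54 months.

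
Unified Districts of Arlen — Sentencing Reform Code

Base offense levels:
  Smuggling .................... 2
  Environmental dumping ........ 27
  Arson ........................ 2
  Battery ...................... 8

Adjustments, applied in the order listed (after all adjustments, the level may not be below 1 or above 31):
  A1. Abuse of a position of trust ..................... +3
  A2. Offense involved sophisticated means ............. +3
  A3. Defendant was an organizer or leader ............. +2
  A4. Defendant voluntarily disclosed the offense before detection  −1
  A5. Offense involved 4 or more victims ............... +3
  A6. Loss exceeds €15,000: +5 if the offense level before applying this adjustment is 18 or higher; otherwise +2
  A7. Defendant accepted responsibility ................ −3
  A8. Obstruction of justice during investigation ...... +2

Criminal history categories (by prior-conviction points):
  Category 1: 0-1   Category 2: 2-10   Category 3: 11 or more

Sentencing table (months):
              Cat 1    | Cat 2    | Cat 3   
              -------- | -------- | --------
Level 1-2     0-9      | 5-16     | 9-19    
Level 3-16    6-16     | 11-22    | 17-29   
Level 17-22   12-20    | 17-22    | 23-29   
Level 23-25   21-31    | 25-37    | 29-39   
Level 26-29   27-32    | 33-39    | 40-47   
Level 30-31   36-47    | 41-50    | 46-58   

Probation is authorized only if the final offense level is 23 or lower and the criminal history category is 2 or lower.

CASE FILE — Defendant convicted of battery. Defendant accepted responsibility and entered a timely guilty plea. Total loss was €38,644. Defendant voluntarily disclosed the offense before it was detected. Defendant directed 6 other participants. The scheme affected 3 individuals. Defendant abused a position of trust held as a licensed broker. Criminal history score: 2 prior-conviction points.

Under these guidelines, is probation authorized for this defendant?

Base offense level for battery: 8.
A1 applies: 8 + 3 = 11.
A2 does not apply.
A3 applies: 11 + 2 = 13.
A4 applies: 13 − 1 = 12.
A5 does not apply.
A6 applies (level before this adjustment is 12 < 18, so +2): 12 + 2 = 14.
A7 applies: 14 − 3 = 11.
Final offense level: 11.
Criminal history: 2 prior points → Category 2 (2-10).
Level 11 falls in the 3-16 band.
Grid: Level 3-16 × Category 2 = 11-22 months.
Probation check: level 11 ≤ 23 and category 2 ≤ 2 → eligible.

Yes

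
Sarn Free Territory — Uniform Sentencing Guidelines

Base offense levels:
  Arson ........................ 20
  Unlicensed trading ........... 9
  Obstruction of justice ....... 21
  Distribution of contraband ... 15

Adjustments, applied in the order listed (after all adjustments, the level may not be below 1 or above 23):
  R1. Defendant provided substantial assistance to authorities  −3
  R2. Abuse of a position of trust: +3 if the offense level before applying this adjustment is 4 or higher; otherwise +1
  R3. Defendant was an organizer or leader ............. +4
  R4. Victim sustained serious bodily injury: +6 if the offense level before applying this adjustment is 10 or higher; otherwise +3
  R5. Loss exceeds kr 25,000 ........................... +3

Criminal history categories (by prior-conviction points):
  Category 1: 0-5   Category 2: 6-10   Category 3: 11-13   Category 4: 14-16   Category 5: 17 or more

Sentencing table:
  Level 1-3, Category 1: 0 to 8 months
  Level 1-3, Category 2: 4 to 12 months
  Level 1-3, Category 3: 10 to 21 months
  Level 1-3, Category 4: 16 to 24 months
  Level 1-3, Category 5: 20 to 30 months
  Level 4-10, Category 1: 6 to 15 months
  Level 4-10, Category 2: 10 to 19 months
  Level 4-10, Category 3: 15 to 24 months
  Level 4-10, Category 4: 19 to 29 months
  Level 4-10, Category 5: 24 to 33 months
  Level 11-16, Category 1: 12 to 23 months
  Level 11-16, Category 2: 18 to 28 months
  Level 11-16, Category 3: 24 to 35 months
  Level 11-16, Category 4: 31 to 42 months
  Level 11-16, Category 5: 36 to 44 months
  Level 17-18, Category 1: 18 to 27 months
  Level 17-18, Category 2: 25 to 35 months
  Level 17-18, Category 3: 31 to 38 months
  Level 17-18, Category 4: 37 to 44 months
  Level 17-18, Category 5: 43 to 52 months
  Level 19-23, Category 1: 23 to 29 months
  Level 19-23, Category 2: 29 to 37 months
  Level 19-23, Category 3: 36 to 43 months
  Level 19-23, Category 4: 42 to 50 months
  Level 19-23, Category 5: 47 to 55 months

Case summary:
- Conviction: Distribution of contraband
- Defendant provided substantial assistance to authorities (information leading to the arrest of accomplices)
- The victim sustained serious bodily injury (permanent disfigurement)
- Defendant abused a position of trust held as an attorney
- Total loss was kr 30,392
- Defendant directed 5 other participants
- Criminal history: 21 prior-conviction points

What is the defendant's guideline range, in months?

Base offense level for distribution of contraband: 15.
R1 applies: 15 − 3 = 12.
R2 applies (level before this adjustment is 12 ≥ 4, so +3): 12 + 3 = 15.
R3 applies: 15 + 4 = 19.
R4 applies (level before this adjustment is 19 ≥ 10, so +6): 19 + 6 = 25.
R5 applies: 25 + 3 = 28.
Level 28 exceeds the maximum of 23; capped at 23.
Final offense level: 23.
Criminal history: 21 prior points → Category 5 (17+).
Level 23 falls in the 19-23 band.
Grid: Level 19-23 × Category 5 = 47-55 months.

47-55 months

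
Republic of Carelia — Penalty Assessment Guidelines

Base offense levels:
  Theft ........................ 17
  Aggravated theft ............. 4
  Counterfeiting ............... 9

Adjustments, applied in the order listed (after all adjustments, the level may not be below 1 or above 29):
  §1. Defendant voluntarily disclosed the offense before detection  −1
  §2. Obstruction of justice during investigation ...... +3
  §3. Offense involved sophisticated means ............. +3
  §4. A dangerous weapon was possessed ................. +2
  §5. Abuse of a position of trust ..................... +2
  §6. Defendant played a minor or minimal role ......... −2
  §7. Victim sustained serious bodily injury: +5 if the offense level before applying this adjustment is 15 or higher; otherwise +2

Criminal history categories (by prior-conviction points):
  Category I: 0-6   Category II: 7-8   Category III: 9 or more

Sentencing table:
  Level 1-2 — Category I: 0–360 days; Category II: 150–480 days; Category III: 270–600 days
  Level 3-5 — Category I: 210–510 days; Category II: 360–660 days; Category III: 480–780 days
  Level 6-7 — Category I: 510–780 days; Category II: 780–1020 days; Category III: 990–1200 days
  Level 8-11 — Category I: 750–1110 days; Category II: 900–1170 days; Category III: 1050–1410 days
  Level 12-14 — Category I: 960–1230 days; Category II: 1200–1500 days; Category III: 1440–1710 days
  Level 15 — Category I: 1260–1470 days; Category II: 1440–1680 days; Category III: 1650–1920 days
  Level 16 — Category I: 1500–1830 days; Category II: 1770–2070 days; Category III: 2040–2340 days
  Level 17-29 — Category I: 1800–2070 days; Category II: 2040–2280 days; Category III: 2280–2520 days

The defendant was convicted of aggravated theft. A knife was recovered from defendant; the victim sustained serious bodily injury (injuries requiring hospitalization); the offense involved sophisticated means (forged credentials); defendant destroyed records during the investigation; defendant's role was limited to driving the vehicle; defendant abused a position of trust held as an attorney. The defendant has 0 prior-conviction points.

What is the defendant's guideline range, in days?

960-1230 days

Base offense level for aggravated theft: 4.
§1 does not apply.
§2 applies: 4 + 3 = 7.
§3 applies: 7 + 3 = 10.
§4 applies: 10 + 2 = 12.
§5 applies: 12 + 2 = 14.
§6 applies: 14 − 2 = 12.
§7 applies (level before this adjustment is 12 < 15, so +2): 12 + 2 = 14.
Final offense level: 14.
Criminal history: 0 prior points → Category I (0-6).
Level 14 falls in the 12-14 band.
Grid: Level 12-14 × Category I = 960-1230 days.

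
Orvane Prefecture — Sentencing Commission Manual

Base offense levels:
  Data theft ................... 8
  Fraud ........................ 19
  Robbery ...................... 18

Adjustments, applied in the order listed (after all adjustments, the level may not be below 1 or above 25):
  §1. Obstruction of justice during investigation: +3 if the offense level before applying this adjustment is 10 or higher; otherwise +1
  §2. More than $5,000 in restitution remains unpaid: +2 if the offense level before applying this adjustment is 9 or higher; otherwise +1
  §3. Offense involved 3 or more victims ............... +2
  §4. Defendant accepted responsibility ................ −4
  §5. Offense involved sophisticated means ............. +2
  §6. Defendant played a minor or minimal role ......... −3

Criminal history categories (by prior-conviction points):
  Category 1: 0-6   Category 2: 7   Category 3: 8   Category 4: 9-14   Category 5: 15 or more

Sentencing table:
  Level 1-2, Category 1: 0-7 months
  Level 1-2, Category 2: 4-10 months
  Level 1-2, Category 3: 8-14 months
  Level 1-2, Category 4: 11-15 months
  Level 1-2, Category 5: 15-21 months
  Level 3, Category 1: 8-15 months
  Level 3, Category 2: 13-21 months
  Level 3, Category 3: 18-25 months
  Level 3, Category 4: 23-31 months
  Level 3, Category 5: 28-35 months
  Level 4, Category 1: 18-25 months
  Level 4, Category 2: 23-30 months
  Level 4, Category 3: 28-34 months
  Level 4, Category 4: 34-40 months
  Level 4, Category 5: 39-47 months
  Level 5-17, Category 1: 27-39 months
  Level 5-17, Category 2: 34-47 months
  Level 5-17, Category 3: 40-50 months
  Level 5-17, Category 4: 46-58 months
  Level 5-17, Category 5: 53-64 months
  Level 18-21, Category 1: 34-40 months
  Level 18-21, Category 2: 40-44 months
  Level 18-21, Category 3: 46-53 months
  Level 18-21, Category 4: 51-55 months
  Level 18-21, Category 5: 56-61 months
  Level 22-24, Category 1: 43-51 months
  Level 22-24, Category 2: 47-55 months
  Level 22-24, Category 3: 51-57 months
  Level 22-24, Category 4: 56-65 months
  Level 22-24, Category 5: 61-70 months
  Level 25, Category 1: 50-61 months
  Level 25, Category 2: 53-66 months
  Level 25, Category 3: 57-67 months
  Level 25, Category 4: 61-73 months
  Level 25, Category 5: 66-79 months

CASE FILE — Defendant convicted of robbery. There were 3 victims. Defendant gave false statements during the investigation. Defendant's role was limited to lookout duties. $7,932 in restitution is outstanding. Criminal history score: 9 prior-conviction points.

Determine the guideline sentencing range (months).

56-65 months

Base offense level for robbery: 18.
§1 applies (level before this adjustment is 18 ≥ 10, so +3): 18 + 3 = 21.
§2 applies (level before this adjustment is 21 ≥ 9, so +2): 21 + 2 = 23.
§3 applies: 23 + 2 = 25.
§5 does not apply.
§6 applies: 25 − 3 = 22.
Final offense level: 22.
Criminal history: 9 prior points → Category 4 (9-14).
Level 22 falls in the 22-24 band.
Grid: Level 22-24 × Category 4 = 56-65 months.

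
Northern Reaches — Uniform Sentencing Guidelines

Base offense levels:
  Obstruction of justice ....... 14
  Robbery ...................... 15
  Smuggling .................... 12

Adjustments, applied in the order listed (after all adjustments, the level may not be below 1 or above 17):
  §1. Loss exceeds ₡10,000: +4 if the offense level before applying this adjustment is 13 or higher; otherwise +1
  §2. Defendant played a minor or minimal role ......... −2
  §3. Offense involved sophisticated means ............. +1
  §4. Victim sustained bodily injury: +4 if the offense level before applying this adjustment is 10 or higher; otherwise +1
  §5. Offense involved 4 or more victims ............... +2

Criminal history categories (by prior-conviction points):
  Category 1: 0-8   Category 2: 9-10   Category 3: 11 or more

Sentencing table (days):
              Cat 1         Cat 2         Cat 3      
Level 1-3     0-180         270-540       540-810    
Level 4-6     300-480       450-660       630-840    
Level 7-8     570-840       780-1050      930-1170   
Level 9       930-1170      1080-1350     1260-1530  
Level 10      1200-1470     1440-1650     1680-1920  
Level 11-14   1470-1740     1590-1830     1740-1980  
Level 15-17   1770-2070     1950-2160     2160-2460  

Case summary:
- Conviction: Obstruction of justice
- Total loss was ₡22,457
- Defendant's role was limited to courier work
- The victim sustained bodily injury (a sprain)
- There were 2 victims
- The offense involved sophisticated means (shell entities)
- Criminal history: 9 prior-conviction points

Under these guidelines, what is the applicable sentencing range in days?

1950-2160 days

Base offense level for obstruction of justice: 14.
§1 applies (level before this adjustment is 14 ≥ 13, so +4): 14 + 4 = 18.
§2 applies: 18 − 2 = 16.
§3 applies: 16 + 1 = 17.
§4 applies (level before this adjustment is 17 ≥ 10, so +4): 17 + 4 = 21.
Level 21 exceeds the maximum of 17; capped at 17.
Final offense level: 17.
Criminal history: 9 prior points → Category 2 (9-10).
Level 17 falls in the 15-17 band.
Grid: Level 15-17 × Category 2 = 1950-2160 days.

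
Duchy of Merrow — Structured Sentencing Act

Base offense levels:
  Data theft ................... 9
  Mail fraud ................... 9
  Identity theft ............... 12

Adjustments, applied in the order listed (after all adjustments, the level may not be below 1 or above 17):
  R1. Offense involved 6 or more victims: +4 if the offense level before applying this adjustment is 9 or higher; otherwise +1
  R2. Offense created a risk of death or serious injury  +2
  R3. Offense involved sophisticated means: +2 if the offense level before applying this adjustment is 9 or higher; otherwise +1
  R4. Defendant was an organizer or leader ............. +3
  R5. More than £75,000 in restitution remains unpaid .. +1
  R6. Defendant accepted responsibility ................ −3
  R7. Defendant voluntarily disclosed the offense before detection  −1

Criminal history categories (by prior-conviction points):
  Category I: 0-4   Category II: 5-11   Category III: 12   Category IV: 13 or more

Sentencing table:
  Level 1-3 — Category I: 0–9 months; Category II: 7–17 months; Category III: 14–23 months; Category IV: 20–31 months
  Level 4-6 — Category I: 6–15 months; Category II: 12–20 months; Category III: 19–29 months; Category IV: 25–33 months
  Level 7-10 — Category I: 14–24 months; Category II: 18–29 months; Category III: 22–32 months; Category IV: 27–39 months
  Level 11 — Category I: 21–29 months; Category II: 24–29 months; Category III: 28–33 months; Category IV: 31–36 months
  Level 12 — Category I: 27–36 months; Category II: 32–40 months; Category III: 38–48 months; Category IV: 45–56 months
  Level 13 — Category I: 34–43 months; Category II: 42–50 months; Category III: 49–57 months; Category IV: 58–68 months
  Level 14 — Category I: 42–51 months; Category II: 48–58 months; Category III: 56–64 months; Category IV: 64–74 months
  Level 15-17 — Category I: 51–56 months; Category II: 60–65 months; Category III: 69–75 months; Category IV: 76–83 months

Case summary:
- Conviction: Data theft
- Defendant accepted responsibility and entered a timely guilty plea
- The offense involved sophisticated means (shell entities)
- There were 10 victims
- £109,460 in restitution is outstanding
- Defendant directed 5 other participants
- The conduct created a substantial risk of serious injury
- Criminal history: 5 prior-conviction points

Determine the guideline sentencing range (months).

Base offense level for data theft: 9.
R1 applies (level before this adjustment is 9 ≥ 9, so +4): 9 + 4 = 13.
R2 applies: 13 + 2 = 15.
R3 applies (level before this adjustment is 15 ≥ 9, so +2): 15 + 2 = 17.
R4 applies: 17 + 3 = 20.
R5 applies: 20 + 1 = 21.
R6 applies: 21 − 3 = 18.
Level 18 exceeds the maximum of 17; capped at 17.
Final offense level: 17.
Criminal history: 5 prior points → Category II (5-11).
Level 17 falls in the 15-17 band.
Grid: Level 15-17 × Category II = 60-65 months.

60-65 months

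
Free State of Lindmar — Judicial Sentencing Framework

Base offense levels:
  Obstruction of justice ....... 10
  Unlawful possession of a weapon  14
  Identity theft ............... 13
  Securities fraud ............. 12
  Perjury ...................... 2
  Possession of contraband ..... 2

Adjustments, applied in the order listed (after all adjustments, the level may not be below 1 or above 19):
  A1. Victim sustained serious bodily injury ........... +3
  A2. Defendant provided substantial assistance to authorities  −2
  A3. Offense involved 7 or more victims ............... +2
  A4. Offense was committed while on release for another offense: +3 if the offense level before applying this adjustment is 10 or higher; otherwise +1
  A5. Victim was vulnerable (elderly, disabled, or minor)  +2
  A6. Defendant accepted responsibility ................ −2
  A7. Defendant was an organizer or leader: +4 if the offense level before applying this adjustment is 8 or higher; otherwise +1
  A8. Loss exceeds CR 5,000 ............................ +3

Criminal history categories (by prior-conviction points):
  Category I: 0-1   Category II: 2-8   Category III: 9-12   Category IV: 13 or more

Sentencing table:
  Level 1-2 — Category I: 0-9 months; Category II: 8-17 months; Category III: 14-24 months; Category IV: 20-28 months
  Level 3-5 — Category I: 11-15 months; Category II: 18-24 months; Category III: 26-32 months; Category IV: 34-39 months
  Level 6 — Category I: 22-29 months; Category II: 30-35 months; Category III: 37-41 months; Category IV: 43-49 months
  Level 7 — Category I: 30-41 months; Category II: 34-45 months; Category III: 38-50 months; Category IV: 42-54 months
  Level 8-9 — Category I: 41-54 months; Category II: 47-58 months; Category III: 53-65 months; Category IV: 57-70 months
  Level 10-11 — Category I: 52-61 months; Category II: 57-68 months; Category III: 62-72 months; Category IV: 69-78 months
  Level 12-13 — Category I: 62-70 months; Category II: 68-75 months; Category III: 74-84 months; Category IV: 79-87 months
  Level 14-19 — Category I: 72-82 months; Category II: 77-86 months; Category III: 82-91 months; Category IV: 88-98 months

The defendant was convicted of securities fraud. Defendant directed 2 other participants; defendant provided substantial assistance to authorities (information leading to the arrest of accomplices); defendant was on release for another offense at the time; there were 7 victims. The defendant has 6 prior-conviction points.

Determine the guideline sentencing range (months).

77-86 months

Base offense level for securities fraud: 12.
A2 applies: 12 − 2 = 10.
A3 applies: 10 + 2 = 12.
A4 applies (level before this adjustment is 12 ≥ 10, so +3): 12 + 3 = 15.
A7 applies (level before this adjustment is 15 ≥ 8, so +4): 15 + 4 = 19.
Final offense level: 19.
Criminal history: 6 prior points → Category II (2-8).
Level 19 falls in the 14-19 band.
Grid: Level 14-19 × Category II = 77-86 months.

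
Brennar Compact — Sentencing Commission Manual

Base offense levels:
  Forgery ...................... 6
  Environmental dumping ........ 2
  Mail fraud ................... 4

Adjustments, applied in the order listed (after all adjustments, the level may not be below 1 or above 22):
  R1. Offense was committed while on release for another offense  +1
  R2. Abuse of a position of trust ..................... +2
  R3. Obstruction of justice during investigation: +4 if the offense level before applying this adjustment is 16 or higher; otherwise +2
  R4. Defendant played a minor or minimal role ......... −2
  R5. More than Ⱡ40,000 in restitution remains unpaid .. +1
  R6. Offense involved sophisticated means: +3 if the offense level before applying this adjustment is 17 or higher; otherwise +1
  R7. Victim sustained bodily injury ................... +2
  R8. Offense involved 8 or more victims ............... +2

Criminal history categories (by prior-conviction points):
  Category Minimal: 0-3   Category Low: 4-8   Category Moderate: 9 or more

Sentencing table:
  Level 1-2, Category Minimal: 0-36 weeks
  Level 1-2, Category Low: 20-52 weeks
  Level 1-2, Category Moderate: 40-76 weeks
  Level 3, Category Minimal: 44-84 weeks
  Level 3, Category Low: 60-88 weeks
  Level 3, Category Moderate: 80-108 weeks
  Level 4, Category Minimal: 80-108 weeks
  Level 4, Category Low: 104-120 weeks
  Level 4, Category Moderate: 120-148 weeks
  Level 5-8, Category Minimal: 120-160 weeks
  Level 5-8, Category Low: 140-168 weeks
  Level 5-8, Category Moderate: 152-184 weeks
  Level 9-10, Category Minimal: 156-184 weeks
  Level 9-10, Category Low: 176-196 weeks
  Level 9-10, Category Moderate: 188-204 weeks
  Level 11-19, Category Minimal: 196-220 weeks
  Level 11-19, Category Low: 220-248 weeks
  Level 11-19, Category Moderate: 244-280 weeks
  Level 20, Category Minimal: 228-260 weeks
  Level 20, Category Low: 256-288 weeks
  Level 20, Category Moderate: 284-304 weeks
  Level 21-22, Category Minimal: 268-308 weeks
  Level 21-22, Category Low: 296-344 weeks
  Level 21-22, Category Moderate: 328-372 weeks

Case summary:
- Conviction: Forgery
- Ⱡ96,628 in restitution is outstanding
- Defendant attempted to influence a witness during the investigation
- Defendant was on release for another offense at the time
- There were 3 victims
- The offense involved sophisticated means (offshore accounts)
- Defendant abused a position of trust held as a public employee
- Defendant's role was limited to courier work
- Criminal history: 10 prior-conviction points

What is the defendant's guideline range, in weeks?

Base offense level for forgery: 6.
R1 applies: 6 + 1 = 7.
R2 applies: 7 + 2 = 9.
R3 applies (level before this adjustment is 9 < 16, so +2): 9 + 2 = 11.
R4 applies: 11 − 2 = 9.
R5 applies: 9 + 1 = 10.
R6 applies (level before this adjustment is 10 < 17, so +1): 10 + 1 = 11.
Final offense level: 11.
Criminal history: 10 prior points → Category Moderate (9+).
Level 11 falls in the 11-19 band.
Grid: Level 11-19 × Category Moderate = 244-280 weeks.

244-280 weeks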